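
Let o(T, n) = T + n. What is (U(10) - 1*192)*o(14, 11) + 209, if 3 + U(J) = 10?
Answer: -4416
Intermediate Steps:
U(J) = 7 (U(J) = -3 + 10 = 7)
(U(10) - 1*192)*o(14, 11) + 209 = (7 - 1*192)*(14 + 11) + 209 = (7 - 192)*25 + 209 = -185*25 + 209 = -4625 + 209 = -4416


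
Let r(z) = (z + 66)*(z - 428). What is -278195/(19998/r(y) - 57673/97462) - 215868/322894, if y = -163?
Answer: 1520861395398618872/1327950493441 ≈ 1.1453e+6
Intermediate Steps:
r(z) = (-428 + z)*(66 + z) (r(z) = (66 + z)*(-428 + z) = (-428 + z)*(66 + z))
-278195/(19998/r(y) - 57673/97462) - 215868/322894 = -278195/(19998/(-28248 + (-163)² - 362*(-163)) - 57673/97462) - 215868/322894 = -278195/(19998/(-28248 + 26569 + 59006) - 57673*1/97462) - 215868*1/322894 = -278195/(19998/57327 - 57673/97462) - 107934/161447 = -278195/(19998*(1/57327) - 57673/97462) - 107934/161447 = -278195/(6666/19109 - 57673/97462) - 107934/161447 = -278195/(-452391665/1862401358) - 107934/161447 = -278195*(-1862401358/452391665) - 107934/161447 = 103622149157762/90478333 - 107934/161447 = 1520861395398618872/1327950493441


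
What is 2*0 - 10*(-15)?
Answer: 150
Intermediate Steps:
2*0 - 10*(-15) = 0 + 150 = 150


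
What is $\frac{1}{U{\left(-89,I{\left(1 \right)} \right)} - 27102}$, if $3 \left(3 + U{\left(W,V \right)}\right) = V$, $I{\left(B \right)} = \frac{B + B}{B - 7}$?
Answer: $- \frac{9}{243946} \approx -3.6893 \cdot 10^{-5}$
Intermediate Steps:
$I{\left(B \right)} = \frac{2 B}{-7 + B}$
$U{\left(W,V \right)} = -3 + \frac{V}{3}$
$\frac{1}{U{\left(-89,I{\left(1 \right)} \right)} - 27102} = \frac{1}{\left(-3 + \frac{2 \cdot 1 \frac{1}{-7 + 1}}{3}\right) - 27102} = \frac{1}{\left(-3 + \frac{2 \cdot 1 \frac{1}{-6}}{3}\right) - 27102} = \frac{1}{\left(-3 + \frac{2 \cdot 1 \left(- \frac{1}{6}\right)}{3}\right) - 27102} = \frac{1}{\left(-3 + \frac{1}{3} \left(- \frac{1}{3}\right)\right) - 27102} = \frac{1}{\left(-3 - \frac{1}{9}\right) - 27102} = \frac{1}{- \frac{28}{9} - 27102} = \frac{1}{- \frac{243946}{9}} = - \frac{9}{243946}$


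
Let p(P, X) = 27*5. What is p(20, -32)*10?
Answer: 1350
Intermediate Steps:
p(P, X) = 135
p(20, -32)*10 = 135*10 = 1350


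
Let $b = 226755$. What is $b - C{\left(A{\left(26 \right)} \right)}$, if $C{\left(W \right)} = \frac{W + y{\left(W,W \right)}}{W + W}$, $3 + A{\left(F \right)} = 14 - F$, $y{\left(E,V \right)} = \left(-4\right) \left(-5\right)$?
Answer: $\frac{1360531}{6} \approx 2.2676 \cdot 10^{5}$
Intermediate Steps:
$y{\left(E,V \right)} = 20$
$A{\left(F \right)} = 11 - F$ ($A{\left(F \right)} = -3 - \left(-14 + F\right) = 11 - F$)
$C{\left(W \right)} = \frac{20 + W}{2 W}$ ($C{\left(W \right)} = \frac{W + 20}{W + W} = \frac{20 + W}{2 W}$)
$b - C{\left(A{\left(26 \right)} \right)} = 226755 - \frac{20 + \left(11 - 26\right)}{2 \left(11 - 26\right)} = 226755 - \frac{20 - 15}{2 \left(-15\right)} = 226755 - \frac{1}{2} \left(- \frac{1}{15}\right) 5 = 226755 - - \frac{1}{6} = 226755 + \frac{1}{6} = \frac{1360531}{6}$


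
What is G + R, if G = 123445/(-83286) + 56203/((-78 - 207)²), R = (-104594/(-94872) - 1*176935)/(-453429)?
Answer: -51328081602412447/128311630382933100 ≈ -0.40003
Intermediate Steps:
R = 8393036363/21508858044 (R = (-104594*(-1/94872) - 176935)*(-1/453429) = (52297/47436 - 176935)*(-1/453429) = -8393036363/47436*(-1/453429) = 8393036363/21508858044 ≈ 0.39021)
G = -84855509/107379450 (G = 123445*(-1/83286) + 56203/((-285)²) = -17635/11898 + 56203/81225 = -84855509/107379450 ≈ -0.79024)
G + R = -84855509/107379450 + 8393036363/21508858044 = -51328081602412447/128311630382933100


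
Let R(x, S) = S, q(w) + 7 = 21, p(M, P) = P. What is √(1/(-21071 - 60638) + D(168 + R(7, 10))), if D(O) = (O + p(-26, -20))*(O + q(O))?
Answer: √202534077537107/81709 ≈ 174.17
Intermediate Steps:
q(w) = 14 (q(w) = -7 + 21 = 14)
D(O) = (-20 + O)*(14 + O) (D(O) = (O - 20)*(O + 14) = (-20 + O)*(14 + O))
√(1/(-21071 - 60638) + D(168 + R(7, 10))) = √(1/(-21071 - 60638) + (-280 + (168 + 10)² - 6*(168 + 10))) = √(1/(-81709) + (-280 + 178² - 6*178)) = √(-1/81709 + (-280 + 31684 - 1068)) = √(-1/81709 + 30336) = √(2478724223/81709) = √202534077537107/81709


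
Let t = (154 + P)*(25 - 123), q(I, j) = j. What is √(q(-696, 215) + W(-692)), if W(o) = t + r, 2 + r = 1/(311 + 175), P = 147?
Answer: I*√85395054/54 ≈ 171.13*I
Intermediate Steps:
t = -29498 (t = (154 + 147)*(25 - 123) = 301*(-98) = -29498)
r = -971/486 (r = -2 + 1/(311 + 175) = -2 + 1/486 = -971/486 ≈ -1.9979)
W(o) = -14336999/486 (W(o) = -29498 - 971/486 = -14336999/486)
√(q(-696, 215) + W(-692)) = √(215 - 14336999/486) = √(-14232509/486) = I*√85395054/54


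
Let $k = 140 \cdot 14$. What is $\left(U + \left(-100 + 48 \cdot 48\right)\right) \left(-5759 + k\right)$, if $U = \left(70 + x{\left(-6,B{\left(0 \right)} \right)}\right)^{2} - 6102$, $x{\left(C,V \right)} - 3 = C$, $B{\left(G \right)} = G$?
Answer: $-2245209$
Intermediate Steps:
$k = 1960$
$x{\left(C,V \right)} = 3 + C$
$U = -1613$ ($U = \left(70 + \left(3 - 6\right)\right)^{2} - 6102 = \left(70 - 3\right)^{2} - 6102 = 67^{2} - 6102 = 4489 - 6102 = -1613$)
$\left(U + \left(-100 + 48 \cdot 48\right)\right) \left(-5759 + k\right) = \left(-1613 + \left(-100 + 48 \cdot 48\right)\right) \left(-5759 + 1960\right) = \left(-1613 + \left(-100 + 2304\right)\right) \left(-3799\right) = \left(-1613 + 2204\right) \left(-3799\right) = 591 \left(-3799\right) = -2245209$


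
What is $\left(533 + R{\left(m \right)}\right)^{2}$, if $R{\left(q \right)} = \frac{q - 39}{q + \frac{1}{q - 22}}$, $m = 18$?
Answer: $\frac{1425742081}{5041} \approx 2.8283 \cdot 10^{5}$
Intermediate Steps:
$R{\left(q \right)} = \frac{-39 + q}{q + \frac{1}{-22 + q}}$
$\left(533 + R{\left(m \right)}\right)^{2} = \left(533 + \frac{858 + 18^{2} - 1098}{1 + 18^{2} - 396}\right)^{2} = \left(533 + \frac{858 + 324 - 1098}{1 + 324 - 396}\right)^{2} = \left(533 + \frac{1}{-71} \cdot 84\right)^{2} = \left(533 - \frac{84}{71}\right)^{2} = \left(\frac{37759}{71}\right)^{2} = \frac{1425742081}{5041}$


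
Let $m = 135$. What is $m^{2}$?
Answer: $18225$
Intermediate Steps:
$m^{2} = 135^{2} = 18225$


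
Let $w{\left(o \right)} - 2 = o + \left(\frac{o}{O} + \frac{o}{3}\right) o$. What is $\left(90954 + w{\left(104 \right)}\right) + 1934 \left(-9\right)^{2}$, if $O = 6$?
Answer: $253122$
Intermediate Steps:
$w{\left(o \right)} = 2 + o + \frac{o^{2}}{2}$ ($w{\left(o \right)} = 2 + \left(o + \left(\frac{o}{6} + \frac{o}{3}\right) o\right) = 2 + \left(o + \frac{o}{2} o\right) = 2 + \left(o + \frac{o^{2}}{2}\right) = 2 + o + \frac{o^{2}}{2}$)
$\left(90954 + w{\left(104 \right)}\right) + 1934 \left(-9\right)^{2} = \left(90954 + \left(2 + 104 + \frac{104^{2}}{2}\right)\right) + 1934 \left(-9\right)^{2} = \left(90954 + \left(2 + 104 + \frac{1}{2} \cdot 10816\right)\right) + 1934 \cdot 81 = \left(90954 + \left(2 + 104 + 5408\right)\right) + 156654 = \left(90954 + 5514\right) + 156654 = 96468 + 156654 = 253122$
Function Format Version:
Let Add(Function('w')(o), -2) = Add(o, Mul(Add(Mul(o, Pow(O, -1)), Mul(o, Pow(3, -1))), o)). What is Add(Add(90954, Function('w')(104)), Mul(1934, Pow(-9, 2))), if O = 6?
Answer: 253122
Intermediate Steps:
Function('w')(o) = Add(2, o, Mul(Rational(1, 2), Pow(o, 2))) (Function('w')(o) = Add(2, Add(o, Mul(Add(Mul(o, Pow(6, -1)), Mul(o, Pow(3, -1))), o))) = Add(2, Add(o, Mul(Add(Mul(o, Rational(1, 6)), Mul(o, Rational(1, 3))), o))) = Add(2, Add(o, Mul(Add(Mul(Rational(1, 6), o), Mul(Rational(1, 3), o)), o))) = Add(2, Add(o, Mul(Mul(Rational(1, 2), o), o))) = Add(2, Add(o, Mul(Rational(1, 2), Pow(o, 2)))) = Add(2, o, Mul(Rational(1, 2), Pow(o, 2))))
Add(Add(90954, Function('w')(104)), Mul(1934, Pow(-9, 2))) = Add(Add(90954, Add(2, 104, Mul(Rational(1, 2), Pow(104, 2)))), Mul(1934, Pow(-9, 2))) = Add(Add(90954, Add(2, 104, Mul(Rational(1, 2), 10816))), Mul(1934, 81)) = Add(Add(90954, Add(2, 104, 5408)), 156654) = Add(Add(90954, 5514), 156654) = Add(96468, 156654) = 253122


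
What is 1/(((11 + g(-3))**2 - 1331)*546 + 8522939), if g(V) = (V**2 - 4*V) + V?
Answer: 1/8255399 ≈ 1.2113e-7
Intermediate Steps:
g(V) = V**2 - 3*V
1/(((11 + g(-3))**2 - 1331)*546 + 8522939) = 1/(((11 - 3*(-3 - 3))**2 - 1331)*546 + 8522939) = 1/(((11 - 3*(-6))**2 - 1331)*546 + 8522939) = 1/(((11 + 18)**2 - 1331)*546 + 8522939) = 1/((29**2 - 1331)*546 + 8522939) = 1/((841 - 1331)*546 + 8522939) = 1/(-490*546 + 8522939) = 1/(-267540 + 8522939) = 1/8255399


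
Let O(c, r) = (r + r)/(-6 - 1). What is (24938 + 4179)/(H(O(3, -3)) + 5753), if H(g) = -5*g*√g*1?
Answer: 57455964643/11352268687 + 6114570*√42/11352268687 ≈ 5.0647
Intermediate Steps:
O(c, r) = -2*r/7 (O(c, r) = (2*r)/(-7) = (2*r)*(-⅐) = -2*r/7)
H(g) = -5*g^(3/2) (H(g) = -5*g^(3/2)*1 = -5*g^(3/2))
(24938 + 4179)/(H(O(3, -3)) + 5753) = (24938 + 4179)/(-5*6*√42/49 + 5753) = 29117/(-30*√42/49 + 5753) = 29117/(5753 - 30*√42/49)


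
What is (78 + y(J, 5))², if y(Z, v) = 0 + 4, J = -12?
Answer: 6724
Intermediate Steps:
y(Z, v) = 4
(78 + y(J, 5))² = (78 + 4)² = 82² = 6724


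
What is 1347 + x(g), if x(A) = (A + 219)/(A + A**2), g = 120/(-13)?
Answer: 5776977/4280 ≈ 1349.8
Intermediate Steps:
g = -120/13 (g = 120*(-1/13) = -120/13 ≈ -9.2308)
x(A) = (219 + A)/(A + A**2)
1347 + x(g) = 1347 + (219 - 120/13)/((-120/13)*(1 - 120/13)) = 1347 - 13/120*2727/13/(-107/13) = 1347 - 13/120*(-13/107)*2727/13 = 1347 + 11817/4280 = 5776977/4280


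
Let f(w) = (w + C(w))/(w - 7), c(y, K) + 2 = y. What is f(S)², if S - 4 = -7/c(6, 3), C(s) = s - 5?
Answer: 4/361 ≈ 0.011080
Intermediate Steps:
c(y, K) = -2 + y
C(s) = -5 + s
S = 9/4 (S = 4 - 7/(-2 + 6) = 4 - 7/4 = 9/4 ≈ 2.2500)
f(w) = (-5 + 2*w)/(-7 + w) (f(w) = (w + (-5 + w))/(w - 7) = (-5 + 2*w)/(-7 + w))
f(S)² = ((-5 + 2*(9/4))/(-7 + 9/4))² = ((-5 + 9/2)/(-19/4))² = (-4/19*(-½))² = (2/19)² = 4/361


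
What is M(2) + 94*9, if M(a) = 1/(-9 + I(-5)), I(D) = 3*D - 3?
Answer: 22841/27 ≈ 845.96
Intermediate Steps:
I(D) = -3 + 3*D
M(a) = -1/27 (M(a) = 1/(-9 + (-3 + 3*(-5))) = 1/(-9 + (-3 - 15)) = 1/(-9 - 18) = 1/(-27) = -1/27)
M(2) + 94*9 = -1/27 + 94*9 = -1/27 + 846 = 22841/27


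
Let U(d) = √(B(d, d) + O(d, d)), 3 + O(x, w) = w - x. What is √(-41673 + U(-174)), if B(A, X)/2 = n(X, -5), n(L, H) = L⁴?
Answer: √(-41673 + √1833272349) ≈ 33.819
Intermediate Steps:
B(A, X) = 2*X⁴
O(x, w) = -3 + w - x (O(x, w) = -3 + (w - x) = -3 + w - x)
U(d) = √(-3 + 2*d⁴) (U(d) = √(2*d⁴ + (-3 + d - d)) = √(2*d⁴ - 3) = √(-3 + 2*d⁴))
√(-41673 + U(-174)) = √(-41673 + √(-3 + 2*(-174)⁴)) = √(-41673 + √(-3 + 2*916636176)) = √(-41673 + √(-3 + 1833272352)) = √(-41673 + √1833272349)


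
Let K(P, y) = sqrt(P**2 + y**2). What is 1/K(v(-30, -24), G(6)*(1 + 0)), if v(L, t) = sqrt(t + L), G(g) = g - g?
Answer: -I*sqrt(6)/18 ≈ -0.13608*I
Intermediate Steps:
G(g) = 0
v(L, t) = sqrt(L + t)
1/K(v(-30, -24), G(6)*(1 + 0)) = 1/(sqrt((sqrt(-30 - 24))**2 + (0*(1 + 0))**2)) = 1/(sqrt((sqrt(-54))**2 + (0*1)**2)) = 1/(sqrt((3*I*sqrt(6))**2 + 0**2)) = 1/(sqrt(-54 + 0)) = 1/(sqrt(-54)) = 1/(3*I*sqrt(6)) = -I*sqrt(6)/18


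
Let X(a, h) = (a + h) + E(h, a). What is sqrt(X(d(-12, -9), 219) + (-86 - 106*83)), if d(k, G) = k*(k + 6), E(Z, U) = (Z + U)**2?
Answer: 2*sqrt(19022) ≈ 275.84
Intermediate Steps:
E(Z, U) = (U + Z)**2
d(k, G) = k*(6 + k)
X(a, h) = a + h + (a + h)**2 (X(a, h) = (a + h) + (a + h)**2 = a + h + (a + h)**2)
sqrt(X(d(-12, -9), 219) + (-86 - 106*83)) = sqrt((-12*(6 - 12) + 219 + (-12*(6 - 12) + 219)**2) + (-86 - 106*83)) = sqrt((-12*(-6) + 219 + (-12*(-6) + 219)**2) + (-86 - 8798)) = sqrt((72 + 219 + (72 + 219)**2) - 8884) = sqrt((72 + 219 + 291**2) - 8884) = sqrt((72 + 219 + 84681) - 8884) = sqrt(84972 - 8884) = sqrt(76088) = 2*sqrt(19022)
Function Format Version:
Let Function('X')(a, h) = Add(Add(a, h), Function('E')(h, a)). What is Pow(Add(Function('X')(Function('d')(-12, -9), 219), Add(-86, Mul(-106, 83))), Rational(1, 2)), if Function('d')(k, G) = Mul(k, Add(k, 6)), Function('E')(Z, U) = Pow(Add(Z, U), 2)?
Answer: Mul(2, Pow(19022, Rational(1, 2))) ≈ 275.84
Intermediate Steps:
Function('E')(Z, U) = Pow(Add(U, Z), 2)
Function('d')(k, G) = Mul(k, Add(6, k))
Function('X')(a, h) = Add(a, h, Pow(Add(a, h), 2)) (Function('X')(a, h) = Add(Add(a, h), Pow(Add(a, h), 2)) = Add(a, h, Pow(Add(a, h), 2)))
Pow(Add(Function('X')(Function('d')(-12, -9), 219), Add(-86, Mul(-106, 83))), Rational(1, 2)) = Pow(Add(Add(Mul(-12, Add(6, -12)), 219, Pow(Add(Mul(-12, Add(6, -12)), 219), 2)), Add(-86, Mul(-106, 83))), Rational(1, 2)) = Pow(Add(Add(Mul(-12, -6), 219, Pow(Add(Mul(-12, -6), 219), 2)), Add(-86, -8798)), Rational(1, 2)) = Pow(Add(Add(72, 219, Pow(Add(72, 219), 2)), -8884), Rational(1, 2)) = Pow(Add(Add(72, 219, Pow(291, 2)), -8884), Rational(1, 2)) = Pow(Add(Add(72, 219, 84681), -8884), Rational(1, 2)) = Pow(Add(84972, -8884), Rational(1, 2)) = Pow(76088, Rational(1, 2)) = Mul(2, Pow(19022, Rational(1, 2)))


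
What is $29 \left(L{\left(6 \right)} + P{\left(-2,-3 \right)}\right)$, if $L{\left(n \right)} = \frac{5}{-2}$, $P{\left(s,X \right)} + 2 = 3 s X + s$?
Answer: $\frac{667}{2} \approx 333.5$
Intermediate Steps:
$P{\left(s,X \right)} = -2 + s + 3 X s$ ($P{\left(s,X \right)} = -2 + \left(3 s X + s\right) = -2 + \left(3 X s + s\right) = -2 + \left(s + 3 X s\right) = -2 + s + 3 X s$)
$L{\left(n \right)} = - \frac{5}{2}$ ($L{\left(n \right)} = 5 \left(- \frac{1}{2}\right) = - \frac{5}{2}$)
$29 \left(L{\left(6 \right)} + P{\left(-2,-3 \right)}\right) = 29 \left(- \frac{5}{2} - \left(4 - 18\right)\right) = 29 \left(- \frac{5}{2} - -14\right) = 29 \left(- \frac{5}{2} + 14\right) = 29 \cdot \frac{23}{2} = \frac{667}{2}$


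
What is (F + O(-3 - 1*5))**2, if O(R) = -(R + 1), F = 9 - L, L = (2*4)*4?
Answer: 256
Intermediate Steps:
L = 32 (L = 8*4 = 32)
F = -23 (F = 9 - 1*32 = 9 - 32 = -23)
O(R) = -1 - R (O(R) = -(1 + R) = -1 - R)
(F + O(-3 - 1*5))**2 = (-23 + (-1 - (-3 - 1*5)))**2 = (-23 + (-1 - (-3 - 5)))**2 = (-23 + (-1 - 1*(-8)))**2 = (-23 + (-1 + 8))**2 = (-23 + 7)**2 = (-16)**2 = 256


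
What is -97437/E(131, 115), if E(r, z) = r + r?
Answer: -97437/262 ≈ -371.90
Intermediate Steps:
E(r, z) = 2*r
-97437/E(131, 115) = -97437/(2*131) = -97437/262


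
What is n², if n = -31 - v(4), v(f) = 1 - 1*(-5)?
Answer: 1369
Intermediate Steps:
v(f) = 6 (v(f) = 1 + 5 = 6)
n = -37 (n = -31 - 1*6 = -31 - 6 = -37)
n² = (-37)² = 1369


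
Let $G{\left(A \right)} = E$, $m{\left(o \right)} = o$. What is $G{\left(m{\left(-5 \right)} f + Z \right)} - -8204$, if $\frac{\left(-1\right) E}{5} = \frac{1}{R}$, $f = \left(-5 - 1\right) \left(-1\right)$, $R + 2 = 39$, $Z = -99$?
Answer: $\frac{303543}{37} \approx 8203.9$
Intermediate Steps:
$R = 37$ ($R = -2 + 39 = 37$)
$f = 6$ ($f = \left(-6\right) \left(-1\right) = 6$)
$E = - \frac{5}{37} \approx -0.13514$
$G{\left(A \right)} = - \frac{5}{37}$
$G{\left(m{\left(-5 \right)} f + Z \right)} - -8204 = - \frac{5}{37} - -8204 = - \frac{5}{37} + 8204 = \frac{303543}{37}$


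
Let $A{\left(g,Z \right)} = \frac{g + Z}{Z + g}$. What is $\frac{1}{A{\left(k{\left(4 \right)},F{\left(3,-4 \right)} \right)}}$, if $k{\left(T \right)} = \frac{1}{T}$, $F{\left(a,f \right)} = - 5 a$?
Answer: $1$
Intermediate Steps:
$A{\left(g,Z \right)} = 1$ ($A{\left(g,Z \right)} = \frac{Z + g}{Z + g} = 1$)
$\frac{1}{A{\left(k{\left(4 \right)},F{\left(3,-4 \right)} \right)}} = 1^{-1} = 1$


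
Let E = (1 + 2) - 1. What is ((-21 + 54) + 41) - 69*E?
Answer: -64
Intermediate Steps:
E = 2 (E = 3 - 1 = 2)
((-21 + 54) + 41) - 69*E = ((-21 + 54) + 41) - 138 = (33 + 41) - 69*2 = 74 - 138 = -64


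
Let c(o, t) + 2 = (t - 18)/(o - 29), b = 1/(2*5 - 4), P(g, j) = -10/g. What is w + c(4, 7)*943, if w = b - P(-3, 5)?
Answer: -221137/150 ≈ -1474.2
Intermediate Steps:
b = ⅙ (b = 1/(10 - 4) = 1/6 = ⅙ ≈ 0.16667)
c(o, t) = -2 + (-18 + t)/(-29 + o) (c(o, t) = -2 + (t - 18)/(o - 29) = -2 + (-18 + t)/(-29 + o))
w = -19/6 (w = ⅙ - (-10)/(-3) = ⅙ - (-10)*(-1)/3 = ⅙ - 1*10/3 = ⅙ - 10/3 = -19/6 ≈ -3.1667)
w + c(4, 7)*943 = -19/6 + ((40 + 7 - 2*4)/(-29 + 4))*943 = -19/6 + ((40 + 7 - 8)/(-25))*943 = -19/6 - 1/25*39*943 = -19/6 - 39/25*943 = -19/6 - 36777/25 = -221137/150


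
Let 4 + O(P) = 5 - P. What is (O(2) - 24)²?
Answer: 625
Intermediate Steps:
O(P) = 1 - P (O(P) = -4 + (5 - P) = 1 - P)
(O(2) - 24)² = ((1 - 1*2) - 24)² = ((1 - 2) - 24)² = (-1 - 24)² = (-25)² = 625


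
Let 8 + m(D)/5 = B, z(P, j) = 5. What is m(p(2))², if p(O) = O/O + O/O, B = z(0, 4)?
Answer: 225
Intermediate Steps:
B = 5
p(O) = 2 (p(O) = 1 + 1 = 2)
m(D) = -15 (m(D) = -40 + 5*5 = -40 + 25 = -15)
m(p(2))² = (-15)² = 225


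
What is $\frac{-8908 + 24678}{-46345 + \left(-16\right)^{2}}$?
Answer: $- \frac{15770}{46089} \approx -0.34216$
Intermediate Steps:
$\frac{-8908 + 24678}{-46345 + \left(-16\right)^{2}} = \frac{15770}{-46345 + 256} = \frac{15770}{-46089} = 15770 \left(- \frac{1}{46089}\right) = - \frac{15770}{46089}$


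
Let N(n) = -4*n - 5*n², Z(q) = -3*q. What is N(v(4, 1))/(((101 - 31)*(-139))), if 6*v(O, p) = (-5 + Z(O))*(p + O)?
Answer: 6817/70056 ≈ 0.097308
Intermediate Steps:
v(O, p) = (-5 - 3*O)*(O + p)/6 (v(O, p) = ((-5 - 3*O)*(p + O))/6 = ((-5 - 3*O)*(O + p))/6 = (-5 - 3*O)*(O + p)/6)
N(n) = -5*n² - 4*n
N(v(4, 1))/(((101 - 31)*(-139))) = (-(-⅚*4 - ⅚*1 - ½*4² - ½*4*1)*(4 + 5*(-⅚*4 - ⅚*1 - ½*4² - ½*4*1)))/(((101 - 31)*(-139))) = (-(-10/3 - ⅚ - ½*16 - 2)*(4 + 5*(-10/3 - ⅚ - ½*16 - 2)))/((70*(-139))) = -(-10/3 - ⅚ - 8 - 2)*(4 + 5*(-10/3 - ⅚ - 8 - 2))/(-9730) = -1*(-85/6)*(4 + 5*(-85/6))*(-1/9730) = -1*(-85/6)*(4 - 425/6)*(-1/9730) = -1*(-85/6)*(-401/6)*(-1/9730) = -34085/36*(-1/9730) = 6817/70056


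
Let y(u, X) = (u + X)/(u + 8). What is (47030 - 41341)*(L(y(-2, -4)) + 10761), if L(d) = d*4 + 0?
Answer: 61196573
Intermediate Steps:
y(u, X) = (X + u)/(8 + u)
L(d) = 4*d (L(d) = 4*d + 0 = 4*d)
(47030 - 41341)*(L(y(-2, -4)) + 10761) = (47030 - 41341)*(4*((-4 - 2)/(8 - 2)) + 10761) = 5689*(4*(-6/6) + 10761) = 5689*(4*((⅙)*(-6)) + 10761) = 5689*(4*(-1) + 10761) = 5689*(-4 + 10761) = 5689*10757 = 61196573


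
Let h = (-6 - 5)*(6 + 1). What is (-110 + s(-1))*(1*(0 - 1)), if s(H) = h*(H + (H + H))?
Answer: -121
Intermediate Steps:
h = -77 (h = -11*7 = -77)
s(H) = -231*H (s(H) = -77*(H + (H + H)) = -77*(H + 2*H) = -231*H)
(-110 + s(-1))*(1*(0 - 1)) = (-110 - 231*(-1))*(1*(0 - 1)) = (-110 + 231)*(1*(-1)) = 121*(-1) = -121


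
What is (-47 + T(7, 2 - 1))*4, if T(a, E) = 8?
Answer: -156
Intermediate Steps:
(-47 + T(7, 2 - 1))*4 = (-47 + 8)*4 = -39*4 = -156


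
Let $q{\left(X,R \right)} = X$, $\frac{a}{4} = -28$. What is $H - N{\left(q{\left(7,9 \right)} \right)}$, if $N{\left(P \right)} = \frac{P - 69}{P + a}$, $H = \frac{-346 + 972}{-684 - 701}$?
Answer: $- \frac{6064}{5817} \approx -1.0425$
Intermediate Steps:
$a = -112$ ($a = 4 \left(-28\right) = -112$)
$H = - \frac{626}{1385}$ ($H = \frac{626}{-1385} = 626 \left(- \frac{1}{1385}\right) = - \frac{626}{1385} \approx -0.45199$)
$N{\left(P \right)} = \frac{-69 + P}{-112 + P}$ ($N{\left(P \right)} = \frac{P - 69}{P - 112} = \frac{-69 + P}{-112 + P}$)
$H - N{\left(q{\left(7,9 \right)} \right)} = - \frac{626}{1385} - \frac{-69 + 7}{-112 + 7} = - \frac{626}{1385} - \frac{1}{-105} \left(-62\right) = - \frac{626}{1385} - \left(- \frac{1}{105}\right) \left(-62\right) = - \frac{626}{1385} - \frac{62}{105} = - \frac{6064}{5817}$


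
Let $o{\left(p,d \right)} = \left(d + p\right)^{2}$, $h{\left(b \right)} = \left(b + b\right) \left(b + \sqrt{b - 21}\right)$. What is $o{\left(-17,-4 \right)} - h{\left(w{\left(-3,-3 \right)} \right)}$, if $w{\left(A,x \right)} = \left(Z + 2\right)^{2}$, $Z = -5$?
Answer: $279 - 36 i \sqrt{3} \approx 279.0 - 62.354 i$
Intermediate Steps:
$w{\left(A,x \right)} = 9$ ($w{\left(A,x \right)} = \left(-5 + 2\right)^{2} = \left(-3\right)^{2} = 9$)
$h{\left(b \right)} = 2 b \left(b + \sqrt{-21 + b}\right)$
$o{\left(-17,-4 \right)} - h{\left(w{\left(-3,-3 \right)} \right)} = \left(-4 - 17\right)^{2} - 2 \cdot 9 \left(9 + \sqrt{-21 + 9}\right) = \left(-21\right)^{2} - 2 \cdot 9 \left(9 + \sqrt{-12}\right) = 441 - 2 \cdot 9 \left(9 + 2 i \sqrt{3}\right) = 441 - \left(162 + 36 i \sqrt{3}\right) = 279 - 36 i \sqrt{3}$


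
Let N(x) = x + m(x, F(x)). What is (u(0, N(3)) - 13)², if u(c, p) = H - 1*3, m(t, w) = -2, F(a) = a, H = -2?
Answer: 324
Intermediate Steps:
N(x) = -2 + x (N(x) = x - 2 = -2 + x)
u(c, p) = -5 (u(c, p) = -2 - 1*3 = -2 - 3 = -5)
(u(0, N(3)) - 13)² = (-5 - 13)² = (-18)² = 324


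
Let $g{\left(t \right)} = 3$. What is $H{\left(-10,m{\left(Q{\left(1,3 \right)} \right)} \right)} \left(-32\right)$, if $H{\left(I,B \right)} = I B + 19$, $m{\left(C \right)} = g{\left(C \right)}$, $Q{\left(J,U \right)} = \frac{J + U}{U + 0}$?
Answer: $352$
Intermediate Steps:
$Q{\left(J,U \right)} = \frac{J + U}{U}$
$m{\left(C \right)} = 3$
$H{\left(I,B \right)} = 19 + B I$ ($H{\left(I,B \right)} = B I + 19 = 19 + B I$)
$H{\left(-10,m{\left(Q{\left(1,3 \right)} \right)} \right)} \left(-32\right) = \left(19 + 3 \left(-10\right)\right) \left(-32\right) = \left(19 - 30\right) \left(-32\right) = \left(-11\right) \left(-32\right) = 352$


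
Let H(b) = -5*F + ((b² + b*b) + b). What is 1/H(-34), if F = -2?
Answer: 1/2288 ≈ 0.00043706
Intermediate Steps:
H(b) = 10 + b + 2*b² (H(b) = -5*(-2) + ((b² + b*b) + b) = 10 + ((b² + b²) + b) = 10 + (2*b² + b) = 10 + (b + 2*b²) = 10 + b + 2*b²)
1/H(-34) = 1/(10 - 34 + 2*(-34)²) = 1/(10 - 34 + 2*1156) = 1/(10 - 34 + 2312) = 1/2288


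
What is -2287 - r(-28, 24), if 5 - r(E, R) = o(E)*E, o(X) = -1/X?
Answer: -2293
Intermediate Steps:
r(E, R) = 6 (r(E, R) = 5 - (-1/E)*E = 5 - 1*(-1) = 5 + 1 = 6)
-2287 - r(-28, 24) = -2287 - 1*6 = -2287 - 6 = -2293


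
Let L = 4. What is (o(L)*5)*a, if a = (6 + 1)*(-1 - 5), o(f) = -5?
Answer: 1050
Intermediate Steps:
a = -42 (a = 7*(-6) = -42)
(o(L)*5)*a = -5*5*(-42) = -25*(-42) = 1050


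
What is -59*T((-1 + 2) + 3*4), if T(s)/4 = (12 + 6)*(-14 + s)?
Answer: 4248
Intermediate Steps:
T(s) = -1008 + 72*s (T(s) = 4*((12 + 6)*(-14 + s)) = 4*(18*(-14 + s)) = 4*(-252 + 18*s) = -1008 + 72*s)
-59*T((-1 + 2) + 3*4) = -59*(-1008 + 72*((-1 + 2) + 3*4)) = -59*(-1008 + 72*(1 + 12)) = -59*(-1008 + 72*13) = -59*(-1008 + 936) = -59*(-72) = 4248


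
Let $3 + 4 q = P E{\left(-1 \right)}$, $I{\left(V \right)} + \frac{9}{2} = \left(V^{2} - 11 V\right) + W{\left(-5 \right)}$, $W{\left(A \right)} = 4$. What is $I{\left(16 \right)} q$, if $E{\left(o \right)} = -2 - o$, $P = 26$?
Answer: $- \frac{4611}{8} \approx -576.38$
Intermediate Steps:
$I{\left(V \right)} = - \frac{1}{2} + V^{2} - 11 V$ ($I{\left(V \right)} = - \frac{9}{2} + \left(\left(V^{2} - 11 V\right) + 4\right) = - \frac{9}{2} + \left(4 + V^{2} - 11 V\right) = - \frac{1}{2} + V^{2} - 11 V$)
$q = - \frac{29}{4}$ ($q = - \frac{3}{4} + \frac{26 \left(-2 - -1\right)}{4} = - \frac{3}{4} + \frac{26 \left(-2 + 1\right)}{4} = - \frac{3}{4} + \frac{26 \left(-1\right)}{4} = - \frac{3}{4} + \frac{1}{4} \left(-26\right) = - \frac{3}{4} - \frac{13}{2} = - \frac{29}{4} \approx -7.25$)
$I{\left(16 \right)} q = \left(- \frac{1}{2} + 16^{2} - 176\right) \left(- \frac{29}{4}\right) = \left(- \frac{1}{2} + 256 - 176\right) \left(- \frac{29}{4}\right) = \frac{159}{2} \left(- \frac{29}{4}\right) = - \frac{4611}{8}$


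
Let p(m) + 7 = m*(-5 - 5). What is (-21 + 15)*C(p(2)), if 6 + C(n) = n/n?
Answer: 30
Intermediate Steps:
p(m) = -7 - 10*m (p(m) = -7 + m*(-5 - 5) = -7 + m*(-10) = -7 - 10*m)
C(n) = -5 (C(n) = -6 + n/n = -6 + 1 = -5)
(-21 + 15)*C(p(2)) = (-21 + 15)*(-5) = -6*(-5) = 30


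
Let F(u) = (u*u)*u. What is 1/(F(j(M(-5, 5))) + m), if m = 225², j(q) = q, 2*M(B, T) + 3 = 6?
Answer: 8/405027 ≈ 1.9752e-5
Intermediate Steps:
M(B, T) = 3/2 (M(B, T) = -3/2 + (½)*6 = -3/2 + 3 = 3/2)
m = 50625
F(u) = u³ (F(u) = u²*u = u³)
1/(F(j(M(-5, 5))) + m) = 1/((3/2)³ + 50625) = 1/(27/8 + 50625) = 1/(405027/8) = 8/405027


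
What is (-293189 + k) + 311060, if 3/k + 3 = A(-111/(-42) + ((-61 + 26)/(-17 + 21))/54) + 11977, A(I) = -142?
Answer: 70483225/3944 ≈ 17871.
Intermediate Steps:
k = 1/3944 (k = 3/(-3 + (-142 + 11977)) = 3/(-3 + 11835) = 3/11832 = 3*(1/11832) = 1/3944 ≈ 0.00025355)
(-293189 + k) + 311060 = (-293189 + 1/3944) + 311060 = -1156337415/3944 + 311060 = 70483225/3944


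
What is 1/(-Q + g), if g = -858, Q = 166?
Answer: -1/1024 ≈ -0.00097656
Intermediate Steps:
1/(-Q + g) = 1/(-1*166 - 858) = 1/(-166 - 858) = 1/(-1024) = -1/1024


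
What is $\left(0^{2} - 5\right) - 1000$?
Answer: $-1005$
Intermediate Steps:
$\left(0^{2} - 5\right) - 1000 = \left(0 - 5\right) - 1000 = -5 - 1000 = -1005$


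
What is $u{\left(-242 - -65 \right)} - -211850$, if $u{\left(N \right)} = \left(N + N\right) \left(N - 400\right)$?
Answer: $416108$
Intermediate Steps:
$u{\left(N \right)} = 2 N \left(-400 + N\right)$
$u{\left(-242 - -65 \right)} - -211850 = 2 \left(-242 - -65\right) \left(-400 - 177\right) - -211850 = 2 \left(-242 + 65\right) \left(-400 + \left(-242 + 65\right)\right) + 211850 = 2 \left(-177\right) \left(-400 - 177\right) + 211850 = 2 \left(-177\right) \left(-577\right) + 211850 = 204258 + 211850 = 416108$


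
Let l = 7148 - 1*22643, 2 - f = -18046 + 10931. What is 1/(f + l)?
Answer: -1/8378 ≈ -0.00011936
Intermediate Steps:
f = 7117 (f = 2 - (-18046 + 10931) = 2 - 1*(-7115) = 2 + 7115 = 7117)
l = -15495 (l = 7148 - 22643 = -15495)
1/(f + l) = 1/(7117 - 15495) = 1/(-8378) = -1/8378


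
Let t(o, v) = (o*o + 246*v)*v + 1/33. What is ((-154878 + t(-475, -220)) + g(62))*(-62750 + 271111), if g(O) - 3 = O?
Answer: -260500241505208/33 ≈ -7.8939e+12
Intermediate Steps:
g(O) = 3 + O
t(o, v) = 1/33 + v*(o**2 + 246*v) (t(o, v) = (o**2 + 246*v)*v + 1/33 = v*(o**2 + 246*v) + 1/33 = 1/33 + v*(o**2 + 246*v))
((-154878 + t(-475, -220)) + g(62))*(-62750 + 271111) = ((-154878 + (1/33 + 246*(-220)**2 - 220*(-475)**2)) + (3 + 62))*(-62750 + 271111) = ((-154878 + (1/33 + 246*48400 - 220*225625)) + 65)*208361 = ((-154878 + (1/33 + 11906400 - 49637500)) + 65)*208361 = ((-154878 - 1245126299/33) + 65)*208361 = (-1250237273/33 + 65)*208361 = -1250235128/33*208361 = -260500241505208/33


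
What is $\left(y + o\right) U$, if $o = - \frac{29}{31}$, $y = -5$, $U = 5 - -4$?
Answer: $- \frac{1656}{31} \approx -53.419$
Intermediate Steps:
$U = 9$ ($U = 5 + 4 = 9$)
$o = - \frac{29}{31}$ ($o = \left(-29\right) \frac{1}{31} = - \frac{29}{31} \approx -0.93548$)
$\left(y + o\right) U = \left(-5 - \frac{29}{31}\right) 9 = \left(- \frac{184}{31}\right) 9 = - \frac{1656}{31}$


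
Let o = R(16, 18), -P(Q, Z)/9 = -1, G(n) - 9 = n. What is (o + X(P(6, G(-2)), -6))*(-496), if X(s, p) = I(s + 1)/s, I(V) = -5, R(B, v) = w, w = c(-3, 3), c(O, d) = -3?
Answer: 15872/9 ≈ 1763.6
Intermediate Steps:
G(n) = 9 + n
w = -3
P(Q, Z) = 9 (P(Q, Z) = -9*(-1) = 9)
R(B, v) = -3
o = -3
X(s, p) = -5/s
(o + X(P(6, G(-2)), -6))*(-496) = (-3 - 5/9)*(-496) = -32/9*(-496) = 15872/9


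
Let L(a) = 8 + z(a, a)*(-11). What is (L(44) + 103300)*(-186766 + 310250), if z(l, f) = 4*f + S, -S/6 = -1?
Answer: 12509670104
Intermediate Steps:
S = 6 (S = -6*(-1) = 6)
z(l, f) = 6 + 4*f (z(l, f) = 4*f + 6 = 6 + 4*f)
L(a) = -58 - 44*a (L(a) = 8 + (6 + 4*a)*(-11) = 8 + (-66 - 44*a) = -58 - 44*a)
(L(44) + 103300)*(-186766 + 310250) = ((-58 - 44*44) + 103300)*(-186766 + 310250) = ((-58 - 1936) + 103300)*123484 = (-1994 + 103300)*123484 = 101306*123484 = 12509670104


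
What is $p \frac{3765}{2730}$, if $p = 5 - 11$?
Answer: $- \frac{753}{91} \approx -8.2747$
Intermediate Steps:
$p = -6$
$p \frac{3765}{2730} = - 6 \cdot \frac{3765}{2730} = - 6 \cdot 3765 \cdot \frac{1}{2730} = \left(-6\right) \frac{251}{182} = - \frac{753}{91}$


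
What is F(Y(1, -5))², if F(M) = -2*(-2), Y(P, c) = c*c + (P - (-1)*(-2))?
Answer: 16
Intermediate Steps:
Y(P, c) = -2 + P + c² (Y(P, c) = c² + (P - 1*2) = c² + (P - 2) = c² + (-2 + P) = -2 + P + c²)
F(M) = 4
F(Y(1, -5))² = 4² = 16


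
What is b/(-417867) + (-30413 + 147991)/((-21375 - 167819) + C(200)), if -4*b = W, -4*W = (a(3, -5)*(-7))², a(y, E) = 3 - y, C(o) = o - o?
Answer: -58789/94597 ≈ -0.62147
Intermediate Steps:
C(o) = 0
W = 0 (W = -49*(3 - 1*3)²/4 = -49*(3 - 3)²/4 = -(0*(-7))²/4 = -¼*0² = -¼*0 = 0)
b = 0 (b = -¼*0 = 0)
b/(-417867) + (-30413 + 147991)/((-21375 - 167819) + C(200)) = 0/(-417867) + (-30413 + 147991)/((-21375 - 167819) + 0) = 0*(-1/417867) + 117578/(-189194 + 0) = 0 + 117578/(-189194) = 0 + 117578*(-1/189194) = 0 - 58789/94597 = -58789/94597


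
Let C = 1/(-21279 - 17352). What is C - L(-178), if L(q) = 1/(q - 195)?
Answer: 38258/14409363 ≈ 0.0026551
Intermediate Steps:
C = -1/38631 (C = 1/(-38631) = -1/38631 ≈ -2.5886e-5)
L(q) = 1/(-195 + q)
C - L(-178) = -1/38631 - 1/(-195 - 178) = -1/38631 - 1/(-373) = -1/38631 - 1*(-1/373) = -1/38631 + 1/373 = 38258/14409363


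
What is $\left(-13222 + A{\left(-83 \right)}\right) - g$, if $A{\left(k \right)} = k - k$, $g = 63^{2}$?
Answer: $-17191$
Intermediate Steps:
$g = 3969$
$A{\left(k \right)} = 0$
$\left(-13222 + A{\left(-83 \right)}\right) - g = \left(-13222 + 0\right) - 3969 = -13222 - 3969 = -17191$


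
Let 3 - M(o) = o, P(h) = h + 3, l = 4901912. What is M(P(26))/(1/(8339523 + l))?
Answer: -344277310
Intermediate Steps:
P(h) = 3 + h
M(o) = 3 - o
M(P(26))/(1/(8339523 + l)) = (3 - (3 + 26))/(1/(8339523 + 4901912)) = (3 - 1*29)/(1/13241435) = (3 - 29)/(1/13241435) = -26*13241435 = -344277310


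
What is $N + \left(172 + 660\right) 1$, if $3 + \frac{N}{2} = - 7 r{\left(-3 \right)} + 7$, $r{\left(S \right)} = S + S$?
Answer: $924$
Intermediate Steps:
$r{\left(S \right)} = 2 S$
$N = 92$ ($N = -6 + 2 \left(- 7 \cdot 2 \left(-3\right) + 7\right) = -6 + 2 \left(\left(-7\right) \left(-6\right) + 7\right) = -6 + 2 \left(42 + 7\right) = -6 + 2 \cdot 49 = -6 + 98 = 92$)
$N + \left(172 + 660\right) 1 = 92 + \left(172 + 660\right) 1 = 92 + 832 \cdot 1 = 92 + 832 = 924$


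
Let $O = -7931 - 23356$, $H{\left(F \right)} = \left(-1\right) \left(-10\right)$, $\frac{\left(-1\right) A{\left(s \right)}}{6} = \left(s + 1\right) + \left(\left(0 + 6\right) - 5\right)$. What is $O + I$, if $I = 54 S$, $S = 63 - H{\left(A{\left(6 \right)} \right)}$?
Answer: $-28425$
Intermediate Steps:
$A{\left(s \right)} = -12 - 6 s$ ($A{\left(s \right)} = - 6 \left(\left(s + 1\right) + \left(\left(0 + 6\right) - 5\right)\right) = - 6 \left(\left(1 + s\right) + \left(6 - 5\right)\right) = - 6 \left(\left(1 + s\right) + 1\right) = - 6 \left(2 + s\right) = -12 - 6 s$)
$H{\left(F \right)} = 10$
$S = 53$ ($S = 63 - 10 = 53$)
$I = 2862$ ($I = 54 \cdot 53 = 2862$)
$O = -31287$
$O + I = -31287 + 2862 = -28425$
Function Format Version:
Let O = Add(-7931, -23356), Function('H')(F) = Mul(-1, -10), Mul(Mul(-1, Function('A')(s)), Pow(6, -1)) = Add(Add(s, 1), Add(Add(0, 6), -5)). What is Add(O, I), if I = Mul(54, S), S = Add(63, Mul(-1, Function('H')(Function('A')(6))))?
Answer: -28425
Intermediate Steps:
Function('A')(s) = Add(-12, Mul(-6, s)) (Function('A')(s) = Mul(-6, Add(Add(s, 1), Add(Add(0, 6), -5))) = Mul(-6, Add(Add(1, s), Add(6, -5))) = Mul(-6, Add(Add(1, s), 1)) = Mul(-6, Add(2, s)) = Add(-12, Mul(-6, s)))
Function('H')(F) = 10
S = 53 (S = Add(63, Mul(-1, 10)) = Add(63, -10) = 53)
I = 2862 (I = Mul(54, 53) = 2862)
O = -31287
Add(O, I) = Add(-31287, 2862) = -28425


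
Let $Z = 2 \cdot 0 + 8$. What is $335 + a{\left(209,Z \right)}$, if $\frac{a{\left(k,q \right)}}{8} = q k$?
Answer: $13711$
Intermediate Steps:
$Z = 8$ ($Z = 0 + 8 = 8$)
$a{\left(k,q \right)} = 8 k q$ ($a{\left(k,q \right)} = 8 q k = 8 k q$)
$335 + a{\left(209,Z \right)} = 335 + 8 \cdot 209 \cdot 8 = 335 + 13376 = 13711$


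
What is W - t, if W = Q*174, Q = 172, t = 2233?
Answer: 27695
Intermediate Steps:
W = 29928 (W = 172*174 = 29928)
W - t = 29928 - 1*2233 = 29928 - 2233 = 27695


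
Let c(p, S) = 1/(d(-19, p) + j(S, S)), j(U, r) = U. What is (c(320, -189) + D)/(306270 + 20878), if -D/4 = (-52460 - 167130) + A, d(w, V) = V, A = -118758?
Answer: 177294353/42856388 ≈ 4.1369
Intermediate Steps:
D = 1353392 (D = -4*((-52460 - 167130) - 118758) = -4*(-219590 - 118758) = -4*(-338348) = 1353392)
c(p, S) = 1/(S + p) (c(p, S) = 1/(p + S) = 1/(S + p))
(c(320, -189) + D)/(306270 + 20878) = (1/(-189 + 320) + 1353392)/(306270 + 20878) = (1/131 + 1353392)/327148 = (1/131 + 1353392)*(1/327148) = (177294353/131)*(1/327148) = 177294353/42856388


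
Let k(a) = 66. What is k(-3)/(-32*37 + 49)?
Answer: -66/1135 ≈ -0.058150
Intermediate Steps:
k(-3)/(-32*37 + 49) = 66/(-32*37 + 49) = 66/(-1184 + 49) = 66/(-1135) = 66*(-1/1135) = -66/1135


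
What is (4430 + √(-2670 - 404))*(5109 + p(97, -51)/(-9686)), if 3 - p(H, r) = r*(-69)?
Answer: 109618777350/4843 + 24744645*I*√3074/4843 ≈ 2.2634e+7 + 2.8328e+5*I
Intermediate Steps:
p(H, r) = 3 + 69*r (p(H, r) = 3 - r*(-69) = 3 - (-69)*r = 3 + 69*r)
(4430 + √(-2670 - 404))*(5109 + p(97, -51)/(-9686)) = (4430 + √(-2670 - 404))*(5109 + (3 + 69*(-51))/(-9686)) = (4430 + √(-3074))*(5109 + (3 - 3519)*(-1/9686)) = (4430 + I*√3074)*(5109 - 3516*(-1/9686)) = (4430 + I*√3074)*(5109 + 1758/4843) = (4430 + I*√3074)*(24744645/4843) = 109618777350/4843 + 24744645*I*√3074/4843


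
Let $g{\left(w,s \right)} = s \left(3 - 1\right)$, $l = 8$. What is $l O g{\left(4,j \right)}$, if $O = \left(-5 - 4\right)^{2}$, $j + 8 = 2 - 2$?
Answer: $-10368$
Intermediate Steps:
$j = -8$ ($j = -8 + \left(2 - 2\right) = -8 + 0 = -8$)
$O = 81$ ($O = \left(-9\right)^{2} = 81$)
$g{\left(w,s \right)} = 2 s$ ($g{\left(w,s \right)} = s 2 = 2 s$)
$l O g{\left(4,j \right)} = 8 \cdot 81 \cdot 2 \left(-8\right) = 648 \left(-16\right) = -10368$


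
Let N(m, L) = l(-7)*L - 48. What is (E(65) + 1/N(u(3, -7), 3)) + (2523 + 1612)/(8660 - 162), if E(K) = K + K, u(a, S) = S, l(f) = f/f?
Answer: 49890877/382410 ≈ 130.46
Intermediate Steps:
l(f) = 1
N(m, L) = -48 + L (N(m, L) = 1*L - 48 = L - 48 = -48 + L)
E(K) = 2*K
(E(65) + 1/N(u(3, -7), 3)) + (2523 + 1612)/(8660 - 162) = (2*65 + 1/(-48 + 3)) + (2523 + 1612)/(8660 - 162) = (130 + 1/(-45)) + 4135/8498 = (130 - 1/45) + 4135*(1/8498) = 5849/45 + 4135/8498 = 49890877/382410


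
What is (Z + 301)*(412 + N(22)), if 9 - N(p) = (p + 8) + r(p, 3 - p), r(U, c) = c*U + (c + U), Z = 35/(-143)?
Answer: 2666496/11 ≈ 2.4241e+5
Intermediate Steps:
Z = -35/143 (Z = 35*(-1/143) = -35/143 ≈ -0.24476)
r(U, c) = U + c + U*c (r(U, c) = U*c + (U + c) = U + c + U*c)
N(p) = -2 - p - p*(3 - p) (N(p) = 9 - ((p + 8) + (p + (3 - p) + p*(3 - p))) = 9 - ((8 + p) + (3 + p*(3 - p))) = 9 - (11 + p + p*(3 - p)) = 9 + (-11 - p - p*(3 - p)) = -2 - p - p*(3 - p))
(Z + 301)*(412 + N(22)) = (-35/143 + 301)*(412 + (-2 - 1*22 + 22*(-3 + 22))) = 43008*(412 + (-2 - 22 + 22*19))/143 = 43008*(412 + (-2 - 22 + 418))/143 = 43008*(412 + 394)/143 = (43008/143)*806 = 2666496/11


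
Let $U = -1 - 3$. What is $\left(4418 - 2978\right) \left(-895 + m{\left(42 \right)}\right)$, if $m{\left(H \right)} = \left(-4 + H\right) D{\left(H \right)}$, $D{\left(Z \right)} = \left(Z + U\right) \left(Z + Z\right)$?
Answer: $173377440$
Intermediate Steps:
$U = -4$
$D{\left(Z \right)} = 2 Z \left(-4 + Z\right)$ ($D{\left(Z \right)} = \left(Z - 4\right) \left(Z + Z\right) = \left(-4 + Z\right) 2 Z = 2 Z \left(-4 + Z\right)$)
$m{\left(H \right)} = 2 H \left(-4 + H\right)^{2}$ ($m{\left(H \right)} = \left(-4 + H\right) 2 H \left(-4 + H\right) = 2 H \left(-4 + H\right)^{2}$)
$\left(4418 - 2978\right) \left(-895 + m{\left(42 \right)}\right) = \left(4418 - 2978\right) \left(-895 + 2 \cdot 42 \left(-4 + 42\right)^{2}\right) = 1440 \left(-895 + 2 \cdot 42 \cdot 38^{2}\right) = 1440 \left(-895 + 2 \cdot 42 \cdot 1444\right) = 1440 \left(-895 + 121296\right) = 1440 \cdot 120401 = 173377440$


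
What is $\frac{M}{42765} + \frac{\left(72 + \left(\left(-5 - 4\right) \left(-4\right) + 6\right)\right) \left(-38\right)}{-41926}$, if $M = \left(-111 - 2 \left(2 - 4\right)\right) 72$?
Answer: $- \frac{22956654}{298827565} \approx -0.076822$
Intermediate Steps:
$M = -7704$ ($M = \left(-111 - -4\right) 72 = \left(-111 + 4\right) 72 = \left(-107\right) 72 = -7704$)
$\frac{M}{42765} + \frac{\left(72 + \left(\left(-5 - 4\right) \left(-4\right) + 6\right)\right) \left(-38\right)}{-41926} = - \frac{7704}{42765} + \frac{\left(72 + \left(\left(-5 - 4\right) \left(-4\right) + 6\right)\right) \left(-38\right)}{-41926} = \left(-7704\right) \frac{1}{42765} + \left(72 + \left(\left(-5 - 4\right) \left(-4\right) + 6\right)\right) \left(-38\right) \left(- \frac{1}{41926}\right) = - \frac{2568}{14255} + \left(72 + \left(\left(-9\right) \left(-4\right) + 6\right)\right) \left(-38\right) \left(- \frac{1}{41926}\right) = - \frac{2568}{14255} + \left(72 + \left(36 + 6\right)\right) \left(-38\right) \left(- \frac{1}{41926}\right) = - \frac{2568}{14255} + \left(72 + 42\right) \left(-38\right) \left(- \frac{1}{41926}\right) = - \frac{2568}{14255} + 114 \left(-38\right) \left(- \frac{1}{41926}\right) = - \frac{2568}{14255} - - \frac{2166}{20963} = - \frac{2568}{14255} + \frac{2166}{20963} = - \frac{22956654}{298827565}$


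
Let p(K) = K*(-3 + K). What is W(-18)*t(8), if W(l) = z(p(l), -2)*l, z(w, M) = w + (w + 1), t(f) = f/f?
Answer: -13626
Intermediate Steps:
t(f) = 1
z(w, M) = 1 + 2*w (z(w, M) = w + (1 + w) = 1 + 2*w)
W(l) = l*(1 + 2*l*(-3 + l)) (W(l) = (1 + 2*(l*(-3 + l)))*l = (1 + 2*l*(-3 + l))*l = l*(1 + 2*l*(-3 + l)))
W(-18)*t(8) = -18*(1 + 2*(-18)*(-3 - 18))*1 = -18*(1 + 2*(-18)*(-21))*1 = -18*(1 + 756)*1 = -18*757*1 = -13626*1 = -13626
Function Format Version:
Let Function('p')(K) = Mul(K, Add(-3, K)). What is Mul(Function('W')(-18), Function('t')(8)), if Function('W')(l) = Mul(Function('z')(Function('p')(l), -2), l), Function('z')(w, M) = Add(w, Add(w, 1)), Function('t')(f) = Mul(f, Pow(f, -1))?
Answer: -13626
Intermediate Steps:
Function('t')(f) = 1
Function('z')(w, M) = Add(1, Mul(2, w)) (Function('z')(w, M) = Add(w, Add(1, w)) = Add(1, Mul(2, w)))
Function('W')(l) = Mul(l, Add(1, Mul(2, l, Add(-3, l)))) (Function('W')(l) = Mul(Add(1, Mul(2, Mul(l, Add(-3, l)))), l) = Mul(Add(1, Mul(2, l, Add(-3, l))), l) = Mul(l, Add(1, Mul(2, l, Add(-3, l)))))
Mul(Function('W')(-18), Function('t')(8)) = Mul(Mul(-18, Add(1, Mul(2, -18, Add(-3, -18)))), 1) = Mul(Mul(-18, Add(1, Mul(2, -18, -21))), 1) = Mul(Mul(-18, Add(1, 756)), 1) = Mul(Mul(-18, 757), 1) = Mul(-13626, 1) = -13626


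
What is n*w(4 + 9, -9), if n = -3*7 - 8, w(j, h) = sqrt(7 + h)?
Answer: -29*I*sqrt(2) ≈ -41.012*I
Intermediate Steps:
n = -29 (n = -21 - 8 = -29)
n*w(4 + 9, -9) = -29*sqrt(7 - 9) = -29*I*sqrt(2)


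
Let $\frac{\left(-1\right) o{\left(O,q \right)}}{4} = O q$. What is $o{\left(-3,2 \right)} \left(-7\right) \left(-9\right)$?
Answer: $1512$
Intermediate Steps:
$o{\left(O,q \right)} = - 4 O q$
$o{\left(-3,2 \right)} \left(-7\right) \left(-9\right) = \left(-4\right) \left(-3\right) 2 \left(-7\right) \left(-9\right) = 24 \left(-7\right) \left(-9\right) = \left(-168\right) \left(-9\right) = 1512$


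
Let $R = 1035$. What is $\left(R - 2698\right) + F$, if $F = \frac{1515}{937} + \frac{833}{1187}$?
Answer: $- \frac{1847041371}{1112219} \approx -1660.7$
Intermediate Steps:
$F = \frac{2578826}{1112219}$ ($F = 1515 \cdot \frac{1}{937} + 833 \cdot \frac{1}{1187} = \frac{1515}{937} + \frac{833}{1187} = \frac{2578826}{1112219} \approx 2.3186$)
$\left(R - 2698\right) + F = \left(1035 - 2698\right) + \frac{2578826}{1112219} = -1663 + \frac{2578826}{1112219} = - \frac{1847041371}{1112219}$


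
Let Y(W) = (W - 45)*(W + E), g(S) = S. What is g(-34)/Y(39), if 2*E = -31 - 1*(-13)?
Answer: 17/90 ≈ 0.18889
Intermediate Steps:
E = -9 (E = (-31 - 1*(-13))/2 = (-31 + 13)/2 = (½)*(-18) = -9)
Y(W) = (-45 + W)*(-9 + W) (Y(W) = (W - 45)*(W - 9) = (-45 + W)*(-9 + W))
g(-34)/Y(39) = -34/(405 + 39² - 54*39) = -34/(405 + 1521 - 2106) = -34/(-180) = -34*(-1/180) = 17/90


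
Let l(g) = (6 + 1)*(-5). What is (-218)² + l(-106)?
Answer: 47489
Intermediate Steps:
l(g) = -35 (l(g) = 7*(-5) = -35)
(-218)² + l(-106) = (-218)² - 35 = 47524 - 35 = 47489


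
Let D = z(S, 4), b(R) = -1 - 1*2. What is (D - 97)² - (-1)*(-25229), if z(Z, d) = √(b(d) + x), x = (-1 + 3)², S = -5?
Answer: -16013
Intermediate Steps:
x = 4 (x = 2² = 4)
b(R) = -3 (b(R) = -1 - 2 = -3)
z(Z, d) = 1 (z(Z, d) = √(-3 + 4) = √1 = 1)
D = 1
(D - 97)² - (-1)*(-25229) = (1 - 97)² - (-1)*(-25229) = (-96)² - 1*25229 = 9216 - 25229 = -16013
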